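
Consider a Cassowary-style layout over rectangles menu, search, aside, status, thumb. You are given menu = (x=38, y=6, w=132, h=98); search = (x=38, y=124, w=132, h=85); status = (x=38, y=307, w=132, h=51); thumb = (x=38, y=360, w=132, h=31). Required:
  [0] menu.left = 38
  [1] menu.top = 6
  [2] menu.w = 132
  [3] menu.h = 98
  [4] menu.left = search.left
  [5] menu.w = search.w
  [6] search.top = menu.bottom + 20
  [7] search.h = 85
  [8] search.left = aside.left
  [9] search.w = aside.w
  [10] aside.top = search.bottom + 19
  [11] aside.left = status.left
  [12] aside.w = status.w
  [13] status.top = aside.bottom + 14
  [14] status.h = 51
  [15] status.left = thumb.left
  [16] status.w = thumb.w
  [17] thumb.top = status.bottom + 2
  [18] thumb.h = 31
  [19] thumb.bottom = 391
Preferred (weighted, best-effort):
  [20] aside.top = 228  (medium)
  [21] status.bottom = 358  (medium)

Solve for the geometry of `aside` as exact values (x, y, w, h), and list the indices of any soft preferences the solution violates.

1. aside.x = 38  [search.left = aside.left]
2. aside.w = 132  [search.w = aside.w]
3. aside.y = 228  [aside.top = search.bottom + 19]
4. aside.h = 65  [status.top = aside.bottom + 14]

aside = (x=38, y=228, w=132, h=65)
violated soft preferences: none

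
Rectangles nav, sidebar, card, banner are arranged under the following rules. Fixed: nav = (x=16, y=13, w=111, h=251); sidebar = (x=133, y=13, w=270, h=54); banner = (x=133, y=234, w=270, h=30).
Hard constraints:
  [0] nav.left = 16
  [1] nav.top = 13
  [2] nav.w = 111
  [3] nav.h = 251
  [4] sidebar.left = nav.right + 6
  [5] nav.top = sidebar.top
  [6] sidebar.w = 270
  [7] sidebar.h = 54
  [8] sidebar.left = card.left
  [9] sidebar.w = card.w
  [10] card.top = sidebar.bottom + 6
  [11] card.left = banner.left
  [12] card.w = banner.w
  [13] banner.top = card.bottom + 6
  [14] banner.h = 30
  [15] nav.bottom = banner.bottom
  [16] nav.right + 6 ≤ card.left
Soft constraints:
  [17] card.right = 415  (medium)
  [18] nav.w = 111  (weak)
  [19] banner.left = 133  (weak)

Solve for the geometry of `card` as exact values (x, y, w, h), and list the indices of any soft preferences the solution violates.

card = (x=133, y=73, w=270, h=155)
violated soft preferences: 17

1. card.x = 133  [sidebar.left = card.left]
2. card.w = 270  [sidebar.w = card.w]
3. card.y = 73  [card.top = sidebar.bottom + 6]
4. card.h = 155  [banner.top = card.bottom + 6]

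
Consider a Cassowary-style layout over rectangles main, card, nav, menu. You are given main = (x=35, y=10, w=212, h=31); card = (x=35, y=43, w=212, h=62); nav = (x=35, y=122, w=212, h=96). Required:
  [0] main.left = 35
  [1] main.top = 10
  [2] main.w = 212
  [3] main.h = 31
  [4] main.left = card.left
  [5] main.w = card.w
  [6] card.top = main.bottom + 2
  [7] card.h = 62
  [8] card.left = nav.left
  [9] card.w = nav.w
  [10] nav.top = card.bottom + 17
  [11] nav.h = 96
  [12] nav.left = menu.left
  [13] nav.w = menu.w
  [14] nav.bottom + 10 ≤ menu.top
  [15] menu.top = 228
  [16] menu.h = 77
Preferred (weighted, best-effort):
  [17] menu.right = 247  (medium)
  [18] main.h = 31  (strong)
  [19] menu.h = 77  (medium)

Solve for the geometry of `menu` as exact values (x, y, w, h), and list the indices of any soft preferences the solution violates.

menu = (x=35, y=228, w=212, h=77)
violated soft preferences: none

1. menu.x = 35  [nav.left = menu.left]
2. menu.w = 212  [nav.w = menu.w]
3. menu.y = 228  [menu.top = 228]
4. menu.h = 77  [menu.h = 77]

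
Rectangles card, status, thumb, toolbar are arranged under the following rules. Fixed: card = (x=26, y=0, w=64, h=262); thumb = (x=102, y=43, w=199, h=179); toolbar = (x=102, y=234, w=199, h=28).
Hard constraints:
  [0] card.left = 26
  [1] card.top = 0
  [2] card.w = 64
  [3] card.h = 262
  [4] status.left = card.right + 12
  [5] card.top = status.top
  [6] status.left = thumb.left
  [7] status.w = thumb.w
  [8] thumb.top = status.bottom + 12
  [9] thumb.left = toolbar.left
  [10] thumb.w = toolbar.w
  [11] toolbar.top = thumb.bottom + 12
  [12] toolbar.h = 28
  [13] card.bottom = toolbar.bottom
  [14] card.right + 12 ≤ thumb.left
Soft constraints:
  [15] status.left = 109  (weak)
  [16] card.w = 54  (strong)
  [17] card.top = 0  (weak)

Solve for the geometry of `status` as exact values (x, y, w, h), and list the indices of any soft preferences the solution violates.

1. status.x = 102  [status.left = card.right + 12]
2. status.y = 0  [card.top = status.top]
3. status.w = 199  [status.w = thumb.w]
4. status.h = 31  [thumb.top = status.bottom + 12]

status = (x=102, y=0, w=199, h=31)
violated soft preferences: 15, 16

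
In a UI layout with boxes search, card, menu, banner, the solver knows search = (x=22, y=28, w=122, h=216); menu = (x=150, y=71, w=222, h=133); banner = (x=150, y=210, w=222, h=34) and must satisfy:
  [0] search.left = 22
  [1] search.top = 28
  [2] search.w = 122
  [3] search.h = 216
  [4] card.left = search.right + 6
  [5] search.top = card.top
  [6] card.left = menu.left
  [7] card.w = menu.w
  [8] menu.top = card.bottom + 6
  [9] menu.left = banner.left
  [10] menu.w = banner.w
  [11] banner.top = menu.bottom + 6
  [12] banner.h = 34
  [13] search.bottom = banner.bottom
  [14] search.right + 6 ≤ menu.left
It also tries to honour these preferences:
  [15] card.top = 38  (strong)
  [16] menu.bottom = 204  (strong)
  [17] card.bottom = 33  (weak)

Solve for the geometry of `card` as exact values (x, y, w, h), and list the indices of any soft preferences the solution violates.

1. card.x = 150  [card.left = search.right + 6]
2. card.y = 28  [search.top = card.top]
3. card.w = 222  [card.w = menu.w]
4. card.h = 37  [menu.top = card.bottom + 6]

card = (x=150, y=28, w=222, h=37)
violated soft preferences: 15, 17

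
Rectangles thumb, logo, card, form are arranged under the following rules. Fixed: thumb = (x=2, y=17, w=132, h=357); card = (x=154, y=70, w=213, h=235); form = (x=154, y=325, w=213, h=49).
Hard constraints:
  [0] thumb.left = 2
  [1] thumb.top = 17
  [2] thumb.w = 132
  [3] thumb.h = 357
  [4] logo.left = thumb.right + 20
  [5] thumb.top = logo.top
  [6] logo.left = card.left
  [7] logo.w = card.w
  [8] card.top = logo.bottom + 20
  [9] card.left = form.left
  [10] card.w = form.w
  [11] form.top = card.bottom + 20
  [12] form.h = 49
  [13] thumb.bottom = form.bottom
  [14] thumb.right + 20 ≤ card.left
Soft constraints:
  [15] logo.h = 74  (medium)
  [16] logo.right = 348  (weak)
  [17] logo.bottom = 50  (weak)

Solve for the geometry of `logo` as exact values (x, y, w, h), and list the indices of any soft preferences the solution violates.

logo = (x=154, y=17, w=213, h=33)
violated soft preferences: 15, 16

1. logo.x = 154  [logo.left = thumb.right + 20]
2. logo.y = 17  [thumb.top = logo.top]
3. logo.w = 213  [logo.w = card.w]
4. logo.h = 33  [card.top = logo.bottom + 20]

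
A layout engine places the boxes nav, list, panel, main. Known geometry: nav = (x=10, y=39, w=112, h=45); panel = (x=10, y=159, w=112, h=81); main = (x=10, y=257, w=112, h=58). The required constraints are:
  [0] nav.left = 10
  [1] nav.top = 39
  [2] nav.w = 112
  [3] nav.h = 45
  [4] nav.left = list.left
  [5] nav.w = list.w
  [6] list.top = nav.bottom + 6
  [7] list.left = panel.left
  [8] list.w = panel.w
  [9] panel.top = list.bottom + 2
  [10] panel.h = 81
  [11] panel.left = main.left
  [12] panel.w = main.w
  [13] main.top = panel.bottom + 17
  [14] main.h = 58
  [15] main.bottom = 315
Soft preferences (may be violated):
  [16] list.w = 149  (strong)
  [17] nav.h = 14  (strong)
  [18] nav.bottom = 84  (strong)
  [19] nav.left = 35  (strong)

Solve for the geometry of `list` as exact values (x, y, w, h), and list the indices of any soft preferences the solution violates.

list = (x=10, y=90, w=112, h=67)
violated soft preferences: 16, 17, 19

1. list.x = 10  [nav.left = list.left]
2. list.w = 112  [nav.w = list.w]
3. list.y = 90  [list.top = nav.bottom + 6]
4. list.h = 67  [panel.top = list.bottom + 2]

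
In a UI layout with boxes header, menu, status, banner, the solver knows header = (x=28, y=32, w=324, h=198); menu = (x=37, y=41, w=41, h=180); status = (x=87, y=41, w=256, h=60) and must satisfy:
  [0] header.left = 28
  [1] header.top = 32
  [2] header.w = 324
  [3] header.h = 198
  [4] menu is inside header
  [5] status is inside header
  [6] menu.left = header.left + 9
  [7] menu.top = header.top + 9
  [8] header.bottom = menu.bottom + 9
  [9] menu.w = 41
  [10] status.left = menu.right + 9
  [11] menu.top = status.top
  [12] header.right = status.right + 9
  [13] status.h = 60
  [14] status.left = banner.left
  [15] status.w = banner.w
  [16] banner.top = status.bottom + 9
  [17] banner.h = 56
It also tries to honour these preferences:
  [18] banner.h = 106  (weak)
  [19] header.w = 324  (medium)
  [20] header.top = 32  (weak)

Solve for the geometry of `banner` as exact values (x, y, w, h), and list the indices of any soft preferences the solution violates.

1. banner.x = 87  [status.left = banner.left]
2. banner.w = 256  [status.w = banner.w]
3. banner.y = 110  [banner.top = status.bottom + 9]
4. banner.h = 56  [banner.h = 56]

banner = (x=87, y=110, w=256, h=56)
violated soft preferences: 18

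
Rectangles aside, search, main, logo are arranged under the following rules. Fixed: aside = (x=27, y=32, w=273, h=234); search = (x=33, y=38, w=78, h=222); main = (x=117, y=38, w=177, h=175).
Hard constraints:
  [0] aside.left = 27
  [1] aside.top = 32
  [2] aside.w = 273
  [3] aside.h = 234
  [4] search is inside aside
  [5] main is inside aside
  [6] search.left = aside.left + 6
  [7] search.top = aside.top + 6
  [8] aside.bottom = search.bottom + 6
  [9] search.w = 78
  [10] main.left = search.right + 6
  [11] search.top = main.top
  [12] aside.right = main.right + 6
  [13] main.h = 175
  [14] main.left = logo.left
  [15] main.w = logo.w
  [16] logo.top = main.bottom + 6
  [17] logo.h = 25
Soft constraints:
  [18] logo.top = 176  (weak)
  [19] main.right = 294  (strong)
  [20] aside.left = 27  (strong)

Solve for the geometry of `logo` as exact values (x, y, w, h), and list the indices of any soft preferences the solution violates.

logo = (x=117, y=219, w=177, h=25)
violated soft preferences: 18

1. logo.x = 117  [main.left = logo.left]
2. logo.w = 177  [main.w = logo.w]
3. logo.y = 219  [logo.top = main.bottom + 6]
4. logo.h = 25  [logo.h = 25]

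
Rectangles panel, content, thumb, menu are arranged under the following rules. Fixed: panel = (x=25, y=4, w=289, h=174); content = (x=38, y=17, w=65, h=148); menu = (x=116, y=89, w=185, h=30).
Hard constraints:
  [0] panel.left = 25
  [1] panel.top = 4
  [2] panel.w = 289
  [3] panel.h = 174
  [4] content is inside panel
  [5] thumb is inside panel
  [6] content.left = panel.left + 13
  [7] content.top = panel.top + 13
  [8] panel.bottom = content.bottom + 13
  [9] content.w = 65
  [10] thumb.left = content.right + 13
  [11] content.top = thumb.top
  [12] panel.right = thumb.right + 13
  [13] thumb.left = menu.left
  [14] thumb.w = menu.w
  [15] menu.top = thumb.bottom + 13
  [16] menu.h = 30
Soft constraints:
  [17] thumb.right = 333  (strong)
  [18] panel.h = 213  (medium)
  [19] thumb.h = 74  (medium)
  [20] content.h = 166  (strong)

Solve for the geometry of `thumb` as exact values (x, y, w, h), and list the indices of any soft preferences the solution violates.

1. thumb.x = 116  [thumb.left = content.right + 13]
2. thumb.y = 17  [content.top = thumb.top]
3. thumb.w = 185  [panel.right = thumb.right + 13]
4. thumb.h = 59  [menu.top = thumb.bottom + 13]

thumb = (x=116, y=17, w=185, h=59)
violated soft preferences: 17, 18, 19, 20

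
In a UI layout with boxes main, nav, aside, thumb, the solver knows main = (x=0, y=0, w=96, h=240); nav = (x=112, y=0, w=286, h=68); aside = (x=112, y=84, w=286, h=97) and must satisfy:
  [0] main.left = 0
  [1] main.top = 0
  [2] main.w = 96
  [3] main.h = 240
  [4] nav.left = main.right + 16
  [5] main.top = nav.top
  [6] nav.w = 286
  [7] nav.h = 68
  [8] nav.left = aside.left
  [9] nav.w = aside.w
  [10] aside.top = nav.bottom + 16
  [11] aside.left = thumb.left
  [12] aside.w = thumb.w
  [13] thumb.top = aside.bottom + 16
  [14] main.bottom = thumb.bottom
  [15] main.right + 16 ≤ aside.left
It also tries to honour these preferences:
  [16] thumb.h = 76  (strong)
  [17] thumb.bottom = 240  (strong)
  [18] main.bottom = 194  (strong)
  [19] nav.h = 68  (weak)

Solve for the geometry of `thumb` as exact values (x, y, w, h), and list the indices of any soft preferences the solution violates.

1. thumb.x = 112  [aside.left = thumb.left]
2. thumb.w = 286  [aside.w = thumb.w]
3. thumb.y = 197  [thumb.top = aside.bottom + 16]
4. thumb.h = 43  [main.bottom = thumb.bottom]

thumb = (x=112, y=197, w=286, h=43)
violated soft preferences: 16, 18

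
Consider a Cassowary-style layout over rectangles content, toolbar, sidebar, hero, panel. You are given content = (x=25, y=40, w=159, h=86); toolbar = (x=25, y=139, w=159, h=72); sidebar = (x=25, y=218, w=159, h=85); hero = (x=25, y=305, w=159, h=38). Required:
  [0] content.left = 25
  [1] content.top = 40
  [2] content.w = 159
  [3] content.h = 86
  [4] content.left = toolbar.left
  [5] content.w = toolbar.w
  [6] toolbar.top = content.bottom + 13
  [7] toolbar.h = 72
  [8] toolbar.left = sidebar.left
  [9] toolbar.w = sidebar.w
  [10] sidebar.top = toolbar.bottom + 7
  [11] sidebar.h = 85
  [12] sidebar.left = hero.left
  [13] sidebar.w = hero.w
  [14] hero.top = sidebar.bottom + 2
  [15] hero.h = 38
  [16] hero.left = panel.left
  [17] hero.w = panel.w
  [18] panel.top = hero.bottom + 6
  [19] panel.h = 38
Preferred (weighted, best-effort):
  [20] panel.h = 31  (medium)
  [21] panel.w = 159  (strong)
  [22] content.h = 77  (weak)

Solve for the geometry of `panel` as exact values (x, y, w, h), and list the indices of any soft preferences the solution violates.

panel = (x=25, y=349, w=159, h=38)
violated soft preferences: 20, 22

1. panel.x = 25  [hero.left = panel.left]
2. panel.w = 159  [hero.w = panel.w]
3. panel.y = 349  [panel.top = hero.bottom + 6]
4. panel.h = 38  [panel.h = 38]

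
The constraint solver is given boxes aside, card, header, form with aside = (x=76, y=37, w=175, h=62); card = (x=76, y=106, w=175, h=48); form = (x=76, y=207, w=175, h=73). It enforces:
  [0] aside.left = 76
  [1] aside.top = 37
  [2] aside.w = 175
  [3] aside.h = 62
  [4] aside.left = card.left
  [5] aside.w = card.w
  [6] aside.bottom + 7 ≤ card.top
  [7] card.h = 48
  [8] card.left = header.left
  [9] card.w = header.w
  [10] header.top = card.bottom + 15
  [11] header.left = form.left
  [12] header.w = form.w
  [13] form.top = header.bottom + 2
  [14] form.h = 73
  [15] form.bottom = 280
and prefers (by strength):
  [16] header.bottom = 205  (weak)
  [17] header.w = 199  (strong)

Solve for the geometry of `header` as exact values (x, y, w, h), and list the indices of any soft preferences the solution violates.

1. header.x = 76  [card.left = header.left]
2. header.w = 175  [card.w = header.w]
3. header.y = 169  [header.top = card.bottom + 15]
4. header.h = 36  [form.top = header.bottom + 2]

header = (x=76, y=169, w=175, h=36)
violated soft preferences: 17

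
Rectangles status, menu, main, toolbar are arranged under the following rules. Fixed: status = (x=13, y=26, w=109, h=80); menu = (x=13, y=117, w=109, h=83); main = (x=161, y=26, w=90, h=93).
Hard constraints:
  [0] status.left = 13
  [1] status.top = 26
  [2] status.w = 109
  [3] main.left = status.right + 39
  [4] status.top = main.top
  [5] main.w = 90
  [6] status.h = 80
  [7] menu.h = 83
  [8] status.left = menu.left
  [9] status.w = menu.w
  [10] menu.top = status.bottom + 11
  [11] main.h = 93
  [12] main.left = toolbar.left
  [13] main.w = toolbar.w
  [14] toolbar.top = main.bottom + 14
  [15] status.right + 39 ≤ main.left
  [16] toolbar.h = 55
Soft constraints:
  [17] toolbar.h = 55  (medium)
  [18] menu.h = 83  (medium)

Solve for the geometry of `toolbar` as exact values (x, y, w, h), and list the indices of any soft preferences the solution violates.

1. toolbar.x = 161  [main.left = toolbar.left]
2. toolbar.w = 90  [main.w = toolbar.w]
3. toolbar.y = 133  [toolbar.top = main.bottom + 14]
4. toolbar.h = 55  [toolbar.h = 55]

toolbar = (x=161, y=133, w=90, h=55)
violated soft preferences: none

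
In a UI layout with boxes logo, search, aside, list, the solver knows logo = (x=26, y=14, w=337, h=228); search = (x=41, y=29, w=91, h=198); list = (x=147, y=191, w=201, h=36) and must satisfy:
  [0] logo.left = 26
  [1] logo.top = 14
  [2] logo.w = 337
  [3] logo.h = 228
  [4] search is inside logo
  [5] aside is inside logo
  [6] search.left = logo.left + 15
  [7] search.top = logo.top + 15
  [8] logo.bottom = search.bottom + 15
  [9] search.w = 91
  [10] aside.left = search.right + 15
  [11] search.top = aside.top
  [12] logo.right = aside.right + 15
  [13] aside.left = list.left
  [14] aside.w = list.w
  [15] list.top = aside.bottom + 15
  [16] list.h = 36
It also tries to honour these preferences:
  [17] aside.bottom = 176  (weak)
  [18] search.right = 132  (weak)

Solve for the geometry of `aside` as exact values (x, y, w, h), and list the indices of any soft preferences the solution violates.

1. aside.x = 147  [aside.left = search.right + 15]
2. aside.y = 29  [search.top = aside.top]
3. aside.w = 201  [logo.right = aside.right + 15]
4. aside.h = 147  [list.top = aside.bottom + 15]

aside = (x=147, y=29, w=201, h=147)
violated soft preferences: none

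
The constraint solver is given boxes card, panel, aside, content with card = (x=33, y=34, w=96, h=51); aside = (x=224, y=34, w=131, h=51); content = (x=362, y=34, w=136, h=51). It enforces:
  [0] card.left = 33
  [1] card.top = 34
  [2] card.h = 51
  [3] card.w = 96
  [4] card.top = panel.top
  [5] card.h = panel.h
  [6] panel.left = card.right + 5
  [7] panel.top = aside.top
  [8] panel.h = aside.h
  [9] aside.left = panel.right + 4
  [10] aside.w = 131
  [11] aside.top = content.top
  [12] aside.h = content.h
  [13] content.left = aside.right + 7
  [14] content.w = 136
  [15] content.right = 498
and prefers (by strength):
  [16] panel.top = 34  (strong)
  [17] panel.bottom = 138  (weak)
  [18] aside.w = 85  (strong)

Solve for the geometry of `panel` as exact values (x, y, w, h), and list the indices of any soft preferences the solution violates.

panel = (x=134, y=34, w=86, h=51)
violated soft preferences: 17, 18

1. panel.y = 34  [card.top = panel.top]
2. panel.h = 51  [card.h = panel.h]
3. panel.x = 134  [panel.left = card.right + 5]
4. panel.w = 86  [aside.left = panel.right + 4]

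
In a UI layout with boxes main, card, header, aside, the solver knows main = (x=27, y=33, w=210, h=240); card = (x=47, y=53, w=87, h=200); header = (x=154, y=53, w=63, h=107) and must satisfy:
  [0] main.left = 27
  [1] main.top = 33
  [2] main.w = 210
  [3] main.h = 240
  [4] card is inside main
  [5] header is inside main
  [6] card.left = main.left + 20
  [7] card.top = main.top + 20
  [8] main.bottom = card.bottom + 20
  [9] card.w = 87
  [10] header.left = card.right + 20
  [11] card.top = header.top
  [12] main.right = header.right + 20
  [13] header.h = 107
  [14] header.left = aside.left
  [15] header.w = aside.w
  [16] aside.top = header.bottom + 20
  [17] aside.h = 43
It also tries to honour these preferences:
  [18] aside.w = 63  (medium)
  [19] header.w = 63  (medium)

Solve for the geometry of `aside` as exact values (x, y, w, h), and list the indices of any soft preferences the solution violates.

1. aside.x = 154  [header.left = aside.left]
2. aside.w = 63  [header.w = aside.w]
3. aside.y = 180  [aside.top = header.bottom + 20]
4. aside.h = 43  [aside.h = 43]

aside = (x=154, y=180, w=63, h=43)
violated soft preferences: none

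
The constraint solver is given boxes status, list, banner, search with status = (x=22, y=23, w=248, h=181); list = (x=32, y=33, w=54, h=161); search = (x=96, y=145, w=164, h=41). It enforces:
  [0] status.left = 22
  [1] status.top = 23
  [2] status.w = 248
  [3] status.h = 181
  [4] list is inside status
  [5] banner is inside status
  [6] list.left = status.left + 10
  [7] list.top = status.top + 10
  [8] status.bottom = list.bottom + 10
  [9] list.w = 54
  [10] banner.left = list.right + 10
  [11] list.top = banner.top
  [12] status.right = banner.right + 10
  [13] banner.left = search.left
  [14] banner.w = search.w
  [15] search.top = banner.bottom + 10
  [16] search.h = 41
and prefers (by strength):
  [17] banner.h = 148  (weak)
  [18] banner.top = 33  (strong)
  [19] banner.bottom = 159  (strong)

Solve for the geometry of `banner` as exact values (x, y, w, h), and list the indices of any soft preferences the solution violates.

1. banner.x = 96  [banner.left = list.right + 10]
2. banner.y = 33  [list.top = banner.top]
3. banner.w = 164  [status.right = banner.right + 10]
4. banner.h = 102  [search.top = banner.bottom + 10]

banner = (x=96, y=33, w=164, h=102)
violated soft preferences: 17, 19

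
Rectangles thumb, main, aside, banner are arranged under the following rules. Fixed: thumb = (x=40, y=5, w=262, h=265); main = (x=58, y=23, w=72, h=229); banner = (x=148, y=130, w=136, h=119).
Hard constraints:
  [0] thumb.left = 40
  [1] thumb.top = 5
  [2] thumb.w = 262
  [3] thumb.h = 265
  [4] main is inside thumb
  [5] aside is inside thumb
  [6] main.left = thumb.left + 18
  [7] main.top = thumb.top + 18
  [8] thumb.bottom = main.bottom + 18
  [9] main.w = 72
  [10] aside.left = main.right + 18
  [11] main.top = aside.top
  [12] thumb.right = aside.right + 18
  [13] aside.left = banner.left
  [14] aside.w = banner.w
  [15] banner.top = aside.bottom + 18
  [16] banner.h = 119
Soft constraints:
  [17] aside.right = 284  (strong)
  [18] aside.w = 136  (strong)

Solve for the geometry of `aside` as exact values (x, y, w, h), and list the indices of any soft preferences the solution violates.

1. aside.x = 148  [aside.left = main.right + 18]
2. aside.y = 23  [main.top = aside.top]
3. aside.w = 136  [thumb.right = aside.right + 18]
4. aside.h = 89  [banner.top = aside.bottom + 18]

aside = (x=148, y=23, w=136, h=89)
violated soft preferences: none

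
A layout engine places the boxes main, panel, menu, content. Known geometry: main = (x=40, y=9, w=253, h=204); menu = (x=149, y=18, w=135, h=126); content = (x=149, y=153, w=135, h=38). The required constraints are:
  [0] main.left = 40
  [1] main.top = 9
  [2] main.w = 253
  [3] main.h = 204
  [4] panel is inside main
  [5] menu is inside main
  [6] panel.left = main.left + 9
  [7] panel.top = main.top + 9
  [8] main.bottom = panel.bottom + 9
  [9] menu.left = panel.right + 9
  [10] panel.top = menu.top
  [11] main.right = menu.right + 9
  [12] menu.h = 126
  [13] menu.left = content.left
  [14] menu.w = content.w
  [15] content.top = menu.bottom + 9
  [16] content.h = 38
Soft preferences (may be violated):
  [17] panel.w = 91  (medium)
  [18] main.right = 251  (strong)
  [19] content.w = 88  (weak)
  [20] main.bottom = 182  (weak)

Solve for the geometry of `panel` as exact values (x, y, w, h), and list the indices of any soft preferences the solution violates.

1. panel.x = 49  [panel.left = main.left + 9]
2. panel.y = 18  [panel.top = main.top + 9]
3. panel.h = 186  [main.bottom = panel.bottom + 9]
4. panel.w = 91  [menu.left = panel.right + 9]

panel = (x=49, y=18, w=91, h=186)
violated soft preferences: 18, 19, 20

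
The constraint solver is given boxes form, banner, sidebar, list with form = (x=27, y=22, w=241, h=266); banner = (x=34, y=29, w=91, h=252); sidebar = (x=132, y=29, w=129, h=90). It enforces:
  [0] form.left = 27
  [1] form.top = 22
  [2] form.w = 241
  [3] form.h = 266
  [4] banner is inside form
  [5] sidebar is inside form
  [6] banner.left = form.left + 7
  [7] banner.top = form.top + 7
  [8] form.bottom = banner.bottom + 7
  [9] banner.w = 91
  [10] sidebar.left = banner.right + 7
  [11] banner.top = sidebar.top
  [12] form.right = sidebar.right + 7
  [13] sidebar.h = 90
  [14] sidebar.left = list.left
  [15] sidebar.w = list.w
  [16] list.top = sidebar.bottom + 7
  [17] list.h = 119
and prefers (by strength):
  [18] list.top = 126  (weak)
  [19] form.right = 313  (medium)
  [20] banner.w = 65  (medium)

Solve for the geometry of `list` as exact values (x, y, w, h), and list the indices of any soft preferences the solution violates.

list = (x=132, y=126, w=129, h=119)
violated soft preferences: 19, 20

1. list.x = 132  [sidebar.left = list.left]
2. list.w = 129  [sidebar.w = list.w]
3. list.y = 126  [list.top = sidebar.bottom + 7]
4. list.h = 119  [list.h = 119]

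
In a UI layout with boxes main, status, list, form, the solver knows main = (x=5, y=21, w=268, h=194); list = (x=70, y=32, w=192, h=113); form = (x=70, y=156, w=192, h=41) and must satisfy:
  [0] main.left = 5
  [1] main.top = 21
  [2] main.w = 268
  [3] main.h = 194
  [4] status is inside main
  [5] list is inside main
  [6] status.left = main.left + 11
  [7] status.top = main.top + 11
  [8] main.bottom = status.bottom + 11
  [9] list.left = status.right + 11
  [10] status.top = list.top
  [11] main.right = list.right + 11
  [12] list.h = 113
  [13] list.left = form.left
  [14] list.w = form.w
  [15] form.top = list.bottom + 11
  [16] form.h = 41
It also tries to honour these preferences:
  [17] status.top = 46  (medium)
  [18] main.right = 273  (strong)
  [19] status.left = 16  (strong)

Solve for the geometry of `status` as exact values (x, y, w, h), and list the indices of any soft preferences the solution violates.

status = (x=16, y=32, w=43, h=172)
violated soft preferences: 17

1. status.x = 16  [status.left = main.left + 11]
2. status.y = 32  [status.top = main.top + 11]
3. status.h = 172  [main.bottom = status.bottom + 11]
4. status.w = 43  [list.left = status.right + 11]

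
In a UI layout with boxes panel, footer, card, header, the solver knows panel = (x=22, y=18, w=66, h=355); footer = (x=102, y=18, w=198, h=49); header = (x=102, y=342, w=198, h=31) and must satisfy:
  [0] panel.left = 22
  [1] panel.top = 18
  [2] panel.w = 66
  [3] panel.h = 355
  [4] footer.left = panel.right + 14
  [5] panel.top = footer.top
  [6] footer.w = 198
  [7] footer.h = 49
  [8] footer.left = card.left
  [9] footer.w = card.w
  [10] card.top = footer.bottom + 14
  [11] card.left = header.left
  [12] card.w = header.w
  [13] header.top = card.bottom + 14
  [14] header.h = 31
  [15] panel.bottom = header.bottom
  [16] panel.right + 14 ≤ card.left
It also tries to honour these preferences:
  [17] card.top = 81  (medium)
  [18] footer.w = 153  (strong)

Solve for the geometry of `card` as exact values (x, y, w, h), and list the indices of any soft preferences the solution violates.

1. card.x = 102  [footer.left = card.left]
2. card.w = 198  [footer.w = card.w]
3. card.y = 81  [card.top = footer.bottom + 14]
4. card.h = 247  [header.top = card.bottom + 14]

card = (x=102, y=81, w=198, h=247)
violated soft preferences: 18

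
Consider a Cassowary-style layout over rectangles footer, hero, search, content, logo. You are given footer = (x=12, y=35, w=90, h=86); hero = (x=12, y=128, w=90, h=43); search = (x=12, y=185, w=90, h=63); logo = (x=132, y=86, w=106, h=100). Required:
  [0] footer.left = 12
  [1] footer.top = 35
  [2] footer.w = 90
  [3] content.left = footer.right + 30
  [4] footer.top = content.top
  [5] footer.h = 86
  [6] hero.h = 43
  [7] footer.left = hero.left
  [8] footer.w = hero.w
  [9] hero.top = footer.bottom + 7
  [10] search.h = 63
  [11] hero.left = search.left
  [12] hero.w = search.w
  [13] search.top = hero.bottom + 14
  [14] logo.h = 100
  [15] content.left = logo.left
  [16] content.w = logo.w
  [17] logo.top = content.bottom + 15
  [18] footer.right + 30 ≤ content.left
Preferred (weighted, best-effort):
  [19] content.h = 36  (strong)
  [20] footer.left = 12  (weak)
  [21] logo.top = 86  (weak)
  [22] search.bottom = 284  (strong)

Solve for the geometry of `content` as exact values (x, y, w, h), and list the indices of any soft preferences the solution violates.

1. content.x = 132  [content.left = footer.right + 30]
2. content.y = 35  [footer.top = content.top]
3. content.w = 106  [content.w = logo.w]
4. content.h = 36  [logo.top = content.bottom + 15]

content = (x=132, y=35, w=106, h=36)
violated soft preferences: 22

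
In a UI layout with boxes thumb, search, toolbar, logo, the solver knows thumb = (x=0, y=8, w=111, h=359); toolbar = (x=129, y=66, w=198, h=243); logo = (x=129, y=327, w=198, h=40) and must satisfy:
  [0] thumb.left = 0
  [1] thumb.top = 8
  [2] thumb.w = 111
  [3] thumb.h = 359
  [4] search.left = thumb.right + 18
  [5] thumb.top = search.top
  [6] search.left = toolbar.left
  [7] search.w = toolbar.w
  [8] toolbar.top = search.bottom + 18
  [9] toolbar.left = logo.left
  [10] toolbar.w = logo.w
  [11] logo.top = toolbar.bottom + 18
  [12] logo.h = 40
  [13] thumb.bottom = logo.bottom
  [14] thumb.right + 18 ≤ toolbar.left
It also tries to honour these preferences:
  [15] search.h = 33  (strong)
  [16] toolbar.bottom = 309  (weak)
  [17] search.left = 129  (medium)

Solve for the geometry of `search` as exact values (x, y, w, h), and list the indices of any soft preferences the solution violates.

search = (x=129, y=8, w=198, h=40)
violated soft preferences: 15

1. search.x = 129  [search.left = thumb.right + 18]
2. search.y = 8  [thumb.top = search.top]
3. search.w = 198  [search.w = toolbar.w]
4. search.h = 40  [toolbar.top = search.bottom + 18]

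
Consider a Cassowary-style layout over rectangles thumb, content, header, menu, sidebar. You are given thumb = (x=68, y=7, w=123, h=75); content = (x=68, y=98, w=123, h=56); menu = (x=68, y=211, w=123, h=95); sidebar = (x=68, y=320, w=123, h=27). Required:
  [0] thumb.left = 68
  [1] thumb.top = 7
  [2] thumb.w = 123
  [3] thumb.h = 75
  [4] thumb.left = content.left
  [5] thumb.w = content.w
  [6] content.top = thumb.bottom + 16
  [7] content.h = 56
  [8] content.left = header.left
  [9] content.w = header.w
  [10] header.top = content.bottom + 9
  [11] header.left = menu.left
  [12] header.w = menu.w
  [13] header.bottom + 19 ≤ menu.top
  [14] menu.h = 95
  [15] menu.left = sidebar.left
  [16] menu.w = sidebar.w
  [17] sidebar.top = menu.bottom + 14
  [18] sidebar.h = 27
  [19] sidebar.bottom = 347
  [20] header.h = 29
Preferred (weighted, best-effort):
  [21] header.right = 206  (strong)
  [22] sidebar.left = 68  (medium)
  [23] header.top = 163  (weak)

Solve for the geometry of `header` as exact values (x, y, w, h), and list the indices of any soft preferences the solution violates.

header = (x=68, y=163, w=123, h=29)
violated soft preferences: 21

1. header.x = 68  [content.left = header.left]
2. header.w = 123  [content.w = header.w]
3. header.y = 163  [header.top = content.bottom + 9]
4. header.h = 29  [header.h = 29]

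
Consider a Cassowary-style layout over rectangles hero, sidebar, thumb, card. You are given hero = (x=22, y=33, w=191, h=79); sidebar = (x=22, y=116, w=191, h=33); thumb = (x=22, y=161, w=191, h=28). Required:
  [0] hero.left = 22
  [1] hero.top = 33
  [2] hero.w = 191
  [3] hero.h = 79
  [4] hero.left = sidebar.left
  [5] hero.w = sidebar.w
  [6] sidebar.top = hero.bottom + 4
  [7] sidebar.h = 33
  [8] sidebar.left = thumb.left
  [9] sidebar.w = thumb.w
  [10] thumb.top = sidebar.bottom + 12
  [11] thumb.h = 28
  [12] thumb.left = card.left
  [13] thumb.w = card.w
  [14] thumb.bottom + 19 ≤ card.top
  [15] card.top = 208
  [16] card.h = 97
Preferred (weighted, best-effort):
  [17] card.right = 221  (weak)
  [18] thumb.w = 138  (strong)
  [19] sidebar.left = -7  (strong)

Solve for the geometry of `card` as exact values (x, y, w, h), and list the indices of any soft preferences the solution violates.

card = (x=22, y=208, w=191, h=97)
violated soft preferences: 17, 18, 19

1. card.x = 22  [thumb.left = card.left]
2. card.w = 191  [thumb.w = card.w]
3. card.y = 208  [card.top = 208]
4. card.h = 97  [card.h = 97]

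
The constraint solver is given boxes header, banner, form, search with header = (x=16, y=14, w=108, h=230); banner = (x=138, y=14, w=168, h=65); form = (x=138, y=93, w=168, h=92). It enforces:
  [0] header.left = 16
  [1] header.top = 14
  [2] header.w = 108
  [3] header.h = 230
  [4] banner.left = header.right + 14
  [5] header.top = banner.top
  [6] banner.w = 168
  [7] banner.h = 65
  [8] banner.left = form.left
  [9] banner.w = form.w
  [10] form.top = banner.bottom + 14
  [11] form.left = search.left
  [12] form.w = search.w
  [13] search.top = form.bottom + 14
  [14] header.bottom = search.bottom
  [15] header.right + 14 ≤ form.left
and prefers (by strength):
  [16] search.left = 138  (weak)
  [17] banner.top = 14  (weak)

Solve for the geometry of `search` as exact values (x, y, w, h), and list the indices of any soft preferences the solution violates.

1. search.x = 138  [form.left = search.left]
2. search.w = 168  [form.w = search.w]
3. search.y = 199  [search.top = form.bottom + 14]
4. search.h = 45  [header.bottom = search.bottom]

search = (x=138, y=199, w=168, h=45)
violated soft preferences: none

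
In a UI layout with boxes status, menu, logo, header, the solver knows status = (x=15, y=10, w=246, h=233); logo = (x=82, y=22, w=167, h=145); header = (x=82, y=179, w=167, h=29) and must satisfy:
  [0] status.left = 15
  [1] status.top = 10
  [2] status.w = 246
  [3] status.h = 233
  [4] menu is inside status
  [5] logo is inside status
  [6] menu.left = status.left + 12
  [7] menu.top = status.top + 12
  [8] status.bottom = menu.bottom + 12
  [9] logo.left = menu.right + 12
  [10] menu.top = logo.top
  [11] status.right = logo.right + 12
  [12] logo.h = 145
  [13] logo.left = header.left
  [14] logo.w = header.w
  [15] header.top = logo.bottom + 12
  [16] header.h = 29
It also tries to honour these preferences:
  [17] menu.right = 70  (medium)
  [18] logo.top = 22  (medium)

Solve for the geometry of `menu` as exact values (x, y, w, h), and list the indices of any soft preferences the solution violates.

menu = (x=27, y=22, w=43, h=209)
violated soft preferences: none

1. menu.x = 27  [menu.left = status.left + 12]
2. menu.y = 22  [menu.top = status.top + 12]
3. menu.h = 209  [status.bottom = menu.bottom + 12]
4. menu.w = 43  [logo.left = menu.right + 12]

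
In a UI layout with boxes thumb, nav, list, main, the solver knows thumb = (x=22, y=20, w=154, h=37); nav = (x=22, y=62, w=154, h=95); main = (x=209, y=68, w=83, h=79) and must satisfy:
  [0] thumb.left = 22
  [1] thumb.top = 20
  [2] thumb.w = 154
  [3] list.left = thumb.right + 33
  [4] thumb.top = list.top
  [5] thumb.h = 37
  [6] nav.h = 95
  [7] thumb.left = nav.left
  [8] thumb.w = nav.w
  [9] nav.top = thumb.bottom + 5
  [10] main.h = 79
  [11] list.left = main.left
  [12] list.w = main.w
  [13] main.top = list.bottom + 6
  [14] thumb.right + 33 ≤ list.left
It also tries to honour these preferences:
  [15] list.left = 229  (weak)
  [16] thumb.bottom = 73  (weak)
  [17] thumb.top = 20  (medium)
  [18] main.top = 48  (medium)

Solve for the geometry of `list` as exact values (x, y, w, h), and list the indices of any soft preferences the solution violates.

list = (x=209, y=20, w=83, h=42)
violated soft preferences: 15, 16, 18

1. list.x = 209  [list.left = thumb.right + 33]
2. list.y = 20  [thumb.top = list.top]
3. list.w = 83  [list.w = main.w]
4. list.h = 42  [main.top = list.bottom + 6]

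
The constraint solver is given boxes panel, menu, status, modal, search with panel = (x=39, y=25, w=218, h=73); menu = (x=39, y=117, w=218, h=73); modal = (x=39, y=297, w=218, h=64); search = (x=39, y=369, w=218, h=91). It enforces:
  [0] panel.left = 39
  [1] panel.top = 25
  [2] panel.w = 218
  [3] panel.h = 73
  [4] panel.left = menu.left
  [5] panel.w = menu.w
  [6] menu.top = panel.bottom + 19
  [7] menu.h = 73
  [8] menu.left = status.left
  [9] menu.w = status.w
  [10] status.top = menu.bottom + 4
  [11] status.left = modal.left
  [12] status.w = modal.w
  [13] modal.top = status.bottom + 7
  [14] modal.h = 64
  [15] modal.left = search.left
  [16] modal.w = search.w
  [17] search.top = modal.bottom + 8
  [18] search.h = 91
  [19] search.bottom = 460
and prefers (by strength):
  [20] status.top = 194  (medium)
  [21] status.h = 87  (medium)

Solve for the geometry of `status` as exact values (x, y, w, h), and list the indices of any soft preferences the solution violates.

status = (x=39, y=194, w=218, h=96)
violated soft preferences: 21

1. status.x = 39  [menu.left = status.left]
2. status.w = 218  [menu.w = status.w]
3. status.y = 194  [status.top = menu.bottom + 4]
4. status.h = 96  [modal.top = status.bottom + 7]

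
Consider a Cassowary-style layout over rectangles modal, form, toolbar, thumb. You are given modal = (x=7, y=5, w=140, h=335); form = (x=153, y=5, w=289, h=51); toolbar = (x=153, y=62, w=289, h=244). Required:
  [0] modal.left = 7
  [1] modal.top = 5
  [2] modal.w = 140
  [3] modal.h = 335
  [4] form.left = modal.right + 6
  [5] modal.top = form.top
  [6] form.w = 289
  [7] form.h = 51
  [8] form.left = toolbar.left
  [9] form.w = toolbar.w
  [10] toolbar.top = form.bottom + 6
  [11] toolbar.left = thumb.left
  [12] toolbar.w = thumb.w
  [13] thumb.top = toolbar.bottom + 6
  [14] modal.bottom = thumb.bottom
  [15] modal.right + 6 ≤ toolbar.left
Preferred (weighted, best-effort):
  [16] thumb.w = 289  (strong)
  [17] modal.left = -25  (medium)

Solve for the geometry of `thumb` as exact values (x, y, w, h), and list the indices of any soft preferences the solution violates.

1. thumb.x = 153  [toolbar.left = thumb.left]
2. thumb.w = 289  [toolbar.w = thumb.w]
3. thumb.y = 312  [thumb.top = toolbar.bottom + 6]
4. thumb.h = 28  [modal.bottom = thumb.bottom]

thumb = (x=153, y=312, w=289, h=28)
violated soft preferences: 17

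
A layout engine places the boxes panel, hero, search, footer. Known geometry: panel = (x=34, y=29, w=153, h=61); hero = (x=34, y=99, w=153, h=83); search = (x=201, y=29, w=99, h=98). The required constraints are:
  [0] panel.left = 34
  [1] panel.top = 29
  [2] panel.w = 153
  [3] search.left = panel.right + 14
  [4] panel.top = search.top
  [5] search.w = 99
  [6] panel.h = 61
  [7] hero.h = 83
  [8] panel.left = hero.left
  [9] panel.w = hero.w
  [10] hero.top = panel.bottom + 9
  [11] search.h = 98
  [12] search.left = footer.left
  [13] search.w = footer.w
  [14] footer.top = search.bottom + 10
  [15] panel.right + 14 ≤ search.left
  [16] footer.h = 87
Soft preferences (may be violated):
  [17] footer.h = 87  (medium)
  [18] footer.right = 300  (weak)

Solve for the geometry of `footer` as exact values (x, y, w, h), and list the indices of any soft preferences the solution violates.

footer = (x=201, y=137, w=99, h=87)
violated soft preferences: none

1. footer.x = 201  [search.left = footer.left]
2. footer.w = 99  [search.w = footer.w]
3. footer.y = 137  [footer.top = search.bottom + 10]
4. footer.h = 87  [footer.h = 87]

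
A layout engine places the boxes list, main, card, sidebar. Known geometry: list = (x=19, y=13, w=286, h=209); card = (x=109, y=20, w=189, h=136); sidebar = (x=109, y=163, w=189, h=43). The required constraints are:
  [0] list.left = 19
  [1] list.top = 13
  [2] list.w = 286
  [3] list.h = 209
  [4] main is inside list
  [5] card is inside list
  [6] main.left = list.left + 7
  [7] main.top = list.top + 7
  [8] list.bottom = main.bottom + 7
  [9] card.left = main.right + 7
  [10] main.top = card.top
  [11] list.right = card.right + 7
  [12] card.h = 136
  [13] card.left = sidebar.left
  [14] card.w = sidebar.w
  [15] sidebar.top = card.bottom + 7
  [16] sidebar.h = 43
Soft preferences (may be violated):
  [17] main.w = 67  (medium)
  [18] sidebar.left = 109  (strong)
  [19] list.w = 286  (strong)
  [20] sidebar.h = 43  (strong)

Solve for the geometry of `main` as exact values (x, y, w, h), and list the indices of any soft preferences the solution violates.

1. main.x = 26  [main.left = list.left + 7]
2. main.y = 20  [main.top = list.top + 7]
3. main.h = 195  [list.bottom = main.bottom + 7]
4. main.w = 76  [card.left = main.right + 7]

main = (x=26, y=20, w=76, h=195)
violated soft preferences: 17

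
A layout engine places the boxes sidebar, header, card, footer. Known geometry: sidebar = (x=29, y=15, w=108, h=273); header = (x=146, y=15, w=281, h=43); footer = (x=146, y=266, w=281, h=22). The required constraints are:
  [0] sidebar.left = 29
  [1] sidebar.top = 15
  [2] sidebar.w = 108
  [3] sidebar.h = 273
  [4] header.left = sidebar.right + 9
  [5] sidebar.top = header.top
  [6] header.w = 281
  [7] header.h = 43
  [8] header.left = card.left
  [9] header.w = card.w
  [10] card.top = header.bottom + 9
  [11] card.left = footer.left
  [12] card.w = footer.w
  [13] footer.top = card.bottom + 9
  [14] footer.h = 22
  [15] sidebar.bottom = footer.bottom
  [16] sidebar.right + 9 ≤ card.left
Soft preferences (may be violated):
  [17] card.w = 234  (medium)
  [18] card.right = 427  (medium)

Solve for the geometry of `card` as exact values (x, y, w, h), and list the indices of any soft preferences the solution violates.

1. card.x = 146  [header.left = card.left]
2. card.w = 281  [header.w = card.w]
3. card.y = 67  [card.top = header.bottom + 9]
4. card.h = 190  [footer.top = card.bottom + 9]

card = (x=146, y=67, w=281, h=190)
violated soft preferences: 17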